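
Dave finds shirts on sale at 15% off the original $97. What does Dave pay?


Calculate the discount amount:
15% of $97 = $14.55
Subtract from original:
$97 - $14.55 = $82.45

$82.45


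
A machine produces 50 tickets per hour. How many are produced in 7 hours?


Production rate: 50 tickets per hour
Time: 7 hours
Total: 50 x 7 = 350 tickets

350 tickets


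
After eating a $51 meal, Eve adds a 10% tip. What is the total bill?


Calculate the tip:
10% of $51 = $5.10
Add tip to meal cost:
$51 + $5.10 = $56.10

$56.10


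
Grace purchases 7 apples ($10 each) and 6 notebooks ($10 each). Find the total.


Cost of apples:
7 x $10 = $70
Cost of notebooks:
6 x $10 = $60
Add both:
$70 + $60 = $130

$130


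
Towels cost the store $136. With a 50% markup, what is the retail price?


Calculate the markup amount:
50% of $136 = $68
Add to cost:
$136 + $68 = $204

$204


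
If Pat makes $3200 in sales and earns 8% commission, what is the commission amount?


Convert rate to decimal:
8% = 0.08
Multiply by sales:
$3200 x 0.08 = $256

$256


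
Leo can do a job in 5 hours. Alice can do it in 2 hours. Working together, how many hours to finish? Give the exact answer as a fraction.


Leo's rate: 1/5 of the job per hour
Alice's rate: 1/2 of the job per hour
Combined rate: 1/5 + 1/2 = 7/10 per hour
Time = 1 / (7/10) = 10/7 hours (≈ 1.43 hours)

10/7 hours


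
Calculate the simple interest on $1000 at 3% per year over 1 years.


Use the formula I = P x R x T / 100
P x R x T = 1000 x 3 x 1 = 3000
I = 3000 / 100 = $30

$30


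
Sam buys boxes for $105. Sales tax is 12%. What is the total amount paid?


Calculate the tax:
12% of $105 = $12.60
Add tax to price:
$105 + $12.60 = $117.60

$117.60


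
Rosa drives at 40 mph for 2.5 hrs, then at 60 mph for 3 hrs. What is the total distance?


Leg 1 distance:
40 x 2.5 = 100 miles
Leg 2 distance:
60 x 3 = 180 miles
Total distance:
100 + 180 = 280 miles

280 miles


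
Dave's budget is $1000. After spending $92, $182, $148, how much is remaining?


Add up expenses:
$92 + $182 + $148 = $422
Subtract from budget:
$1000 - $422 = $578

$578


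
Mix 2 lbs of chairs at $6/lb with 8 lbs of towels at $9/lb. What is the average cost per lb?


Cost of chairs:
2 x $6 = $12
Cost of towels:
8 x $9 = $72
Total cost: $12 + $72 = $84
Total weight: 10 lbs
Average: $84 / 10 = $8.40/lb

$8.40/lb


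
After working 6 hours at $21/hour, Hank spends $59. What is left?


Calculate earnings:
6 x $21 = $126
Subtract spending:
$126 - $59 = $67

$67


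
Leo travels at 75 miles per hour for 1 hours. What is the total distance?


Use the formula: distance = speed x time
Speed = 75 mph, Time = 1 hours
75 x 1 = 75 miles

75 miles


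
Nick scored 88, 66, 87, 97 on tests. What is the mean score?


Add the scores:
88 + 66 + 87 + 97 = 338
Divide by the number of tests:
338 / 4 = 84.5

84.5


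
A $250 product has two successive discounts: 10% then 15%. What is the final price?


First discount:
10% of $250 = $25
Price after first discount:
$250 - $25 = $225
Second discount:
15% of $225 = $33.75
Final price:
$225 - $33.75 = $191.25

$191.25


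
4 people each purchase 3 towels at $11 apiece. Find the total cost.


Cost per person:
3 x $11 = $33
Group total:
4 x $33 = $132

$132


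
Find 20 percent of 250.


Convert percentage to decimal:
20% = 0.2
Multiply:
250 x 0.2 = 50

50


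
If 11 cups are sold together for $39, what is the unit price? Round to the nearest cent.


Total cost: $39
Number of items: 11
Unit price: $39 / 11 = $3.5454... ≈ $3.55

$3.55


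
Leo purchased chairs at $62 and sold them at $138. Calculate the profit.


Selling price = $138
Cost price = $62
Profit = selling price - cost price:
Profit = $138 - $62 = $76

$76


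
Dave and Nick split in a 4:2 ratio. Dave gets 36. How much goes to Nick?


Find the multiplier:
36 / 4 = 9
Apply to Nick's share:
2 x 9 = 18

18


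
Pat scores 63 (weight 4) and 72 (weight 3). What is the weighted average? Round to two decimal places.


Weighted sum:
4 x 63 + 3 x 72 = 468
Total weight:
4 + 3 = 7
Weighted average:
468 / 7 = 66.8571... ≈ 66.86

66.86


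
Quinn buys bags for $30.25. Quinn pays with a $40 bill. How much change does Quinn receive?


Start with the amount paid:
$40
Subtract the price:
$40 - $30.25 = $9.75

$9.75


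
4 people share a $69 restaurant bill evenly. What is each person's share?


Total bill: $69
Number of people: 4
Each pays: $69 / 4 = $17.25

$17.25


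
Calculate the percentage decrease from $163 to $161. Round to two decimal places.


Find the absolute change:
|161 - 163| = 2
Divide by original and multiply by 100:
2 / 163 x 100 = 1.2269...% ≈ 1.23%

1.23%


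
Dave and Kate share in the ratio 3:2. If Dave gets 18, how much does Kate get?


Find the multiplier:
18 / 3 = 6
Apply to Kate's share:
2 x 6 = 12

12


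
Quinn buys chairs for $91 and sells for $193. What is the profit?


Selling price = $193
Cost price = $91
Profit = selling price - cost price:
Profit = $193 - $91 = $102

$102


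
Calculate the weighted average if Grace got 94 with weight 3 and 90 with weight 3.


Weighted sum:
3 x 94 + 3 x 90 = 552
Total weight:
3 + 3 = 6
Weighted average:
552 / 6 = 92

92


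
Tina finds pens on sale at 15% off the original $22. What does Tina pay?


Calculate the discount amount:
15% of $22 = $3.30
Subtract from original:
$22 - $3.30 = $18.70

$18.70


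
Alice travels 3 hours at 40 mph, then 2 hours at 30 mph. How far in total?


Leg 1 distance:
40 x 3 = 120 miles
Leg 2 distance:
30 x 2 = 60 miles
Total distance:
120 + 60 = 180 miles

180 miles


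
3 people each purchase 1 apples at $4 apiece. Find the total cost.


Cost per person:
1 x $4 = $4
Group total:
3 x $4 = $12

$12


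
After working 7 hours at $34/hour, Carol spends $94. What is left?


Calculate earnings:
7 x $34 = $238
Subtract spending:
$238 - $94 = $144

$144


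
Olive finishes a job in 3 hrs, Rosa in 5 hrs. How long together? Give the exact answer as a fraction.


Olive's rate: 1/3 of the job per hour
Rosa's rate: 1/5 of the job per hour
Combined rate: 1/3 + 1/5 = 8/15 per hour
Time = 1 / (8/15) = 15/8 hours (≈ 1.88 hours)

15/8 hours


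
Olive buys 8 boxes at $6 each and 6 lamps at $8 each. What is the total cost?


Cost of boxes:
8 x $6 = $48
Cost of lamps:
6 x $8 = $48
Add both:
$48 + $48 = $96

$96


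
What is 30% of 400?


Convert percentage to decimal:
30% = 0.3
Multiply:
400 x 0.3 = 120

120


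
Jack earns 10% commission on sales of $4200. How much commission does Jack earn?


Convert rate to decimal:
10% = 0.1
Multiply by sales:
$4200 x 0.1 = $420

$420


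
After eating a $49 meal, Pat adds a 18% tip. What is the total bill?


Calculate the tip:
18% of $49 = $8.82
Add tip to meal cost:
$49 + $8.82 = $57.82

$57.82


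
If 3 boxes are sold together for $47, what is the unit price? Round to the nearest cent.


Total cost: $47
Number of items: 3
Unit price: $47 / 3 = $15.6666... ≈ $15.67

$15.67


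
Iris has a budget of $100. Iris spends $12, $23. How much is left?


Add up expenses:
$12 + $23 = $35
Subtract from budget:
$100 - $35 = $65

$65


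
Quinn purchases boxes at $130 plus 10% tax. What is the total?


Calculate the tax:
10% of $130 = $13
Add tax to price:
$130 + $13 = $143

$143


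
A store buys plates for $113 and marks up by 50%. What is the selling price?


Calculate the markup amount:
50% of $113 = $56.50
Add to cost:
$113 + $56.50 = $169.50

$169.50


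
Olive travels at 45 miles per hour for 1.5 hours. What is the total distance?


Use the formula: distance = speed x time
Speed = 45 mph, Time = 1.5 hours
45 x 1.5 = 67.5 miles

67.5 miles


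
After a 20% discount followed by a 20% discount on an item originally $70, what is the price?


First discount:
20% of $70 = $14
Price after first discount:
$70 - $14 = $56
Second discount:
20% of $56 = $11.20
Final price:
$56 - $11.20 = $44.80

$44.80


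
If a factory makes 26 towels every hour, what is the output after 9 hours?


Production rate: 26 towels per hour
Time: 9 hours
Total: 26 x 9 = 234 towels

234 towels


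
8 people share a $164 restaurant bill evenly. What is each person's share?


Total bill: $164
Number of people: 8
Each pays: $164 / 8 = $20.50

$20.50


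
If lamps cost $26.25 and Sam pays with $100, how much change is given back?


Start with the amount paid:
$100
Subtract the price:
$100 - $26.25 = $73.75

$73.75


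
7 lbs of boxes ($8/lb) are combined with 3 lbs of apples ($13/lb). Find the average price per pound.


Cost of boxes:
7 x $8 = $56
Cost of apples:
3 x $13 = $39
Total cost: $56 + $39 = $95
Total weight: 10 lbs
Average: $95 / 10 = $9.50/lb

$9.50/lb


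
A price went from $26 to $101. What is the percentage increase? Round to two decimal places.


Find the absolute change:
|101 - 26| = 75
Divide by original and multiply by 100:
75 / 26 x 100 = 288.4615...% ≈ 288.46%

288.46%


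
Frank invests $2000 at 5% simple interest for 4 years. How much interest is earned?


Use the formula I = P x R x T / 100
P x R x T = 2000 x 5 x 4 = 40000
I = 40000 / 100 = $400

$400


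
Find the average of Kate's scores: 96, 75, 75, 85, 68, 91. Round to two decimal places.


Add the scores:
96 + 75 + 75 + 85 + 68 + 91 = 490
Divide by the number of tests:
490 / 6 = 81.6666... ≈ 81.67

81.67


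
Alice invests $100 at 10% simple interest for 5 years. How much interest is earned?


Use the formula I = P x R x T / 100
P x R x T = 100 x 10 x 5 = 5000
I = 5000 / 100 = $50

$50


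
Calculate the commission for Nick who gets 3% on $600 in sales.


Convert rate to decimal:
3% = 0.03
Multiply by sales:
$600 x 0.03 = $18

$18


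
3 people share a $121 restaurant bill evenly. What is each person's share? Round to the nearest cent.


Total bill: $121
Number of people: 3
Each pays: $121 / 3 = $40.3333... ≈ $40.33

$40.33


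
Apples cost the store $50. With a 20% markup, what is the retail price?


Calculate the markup amount:
20% of $50 = $10
Add to cost:
$50 + $10 = $60

$60


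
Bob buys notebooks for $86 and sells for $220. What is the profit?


Selling price = $220
Cost price = $86
Profit = selling price - cost price:
Profit = $220 - $86 = $134

$134


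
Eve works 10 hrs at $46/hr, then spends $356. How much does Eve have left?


Calculate earnings:
10 x $46 = $460
Subtract spending:
$460 - $356 = $104

$104


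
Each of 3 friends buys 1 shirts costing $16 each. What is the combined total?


Cost per person:
1 x $16 = $16
Group total:
3 x $16 = $48

$48


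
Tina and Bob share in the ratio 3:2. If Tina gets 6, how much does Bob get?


Find the multiplier:
6 / 3 = 2
Apply to Bob's share:
2 x 2 = 4

4


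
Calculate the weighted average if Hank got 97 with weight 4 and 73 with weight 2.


Weighted sum:
4 x 97 + 2 x 73 = 534
Total weight:
4 + 2 = 6
Weighted average:
534 / 6 = 89

89


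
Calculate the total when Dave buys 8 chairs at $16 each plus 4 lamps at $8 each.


Cost of chairs:
8 x $16 = $128
Cost of lamps:
4 x $8 = $32
Add both:
$128 + $32 = $160

$160


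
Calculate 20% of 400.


Convert percentage to decimal:
20% = 0.2
Multiply:
400 x 0.2 = 80

80


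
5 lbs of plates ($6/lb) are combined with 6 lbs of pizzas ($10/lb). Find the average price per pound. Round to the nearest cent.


Cost of plates:
5 x $6 = $30
Cost of pizzas:
6 x $10 = $60
Total cost: $30 + $60 = $90
Total weight: 11 lbs
Average: $90 / 11 = $8.1818... ≈ $8.18/lb

$8.18/lb


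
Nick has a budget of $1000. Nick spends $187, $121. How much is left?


Add up expenses:
$187 + $121 = $308
Subtract from budget:
$1000 - $308 = $692

$692


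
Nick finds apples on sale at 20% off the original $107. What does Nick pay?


Calculate the discount amount:
20% of $107 = $21.40
Subtract from original:
$107 - $21.40 = $85.60

$85.60


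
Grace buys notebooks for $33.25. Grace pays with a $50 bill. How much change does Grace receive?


Start with the amount paid:
$50
Subtract the price:
$50 - $33.25 = $16.75

$16.75


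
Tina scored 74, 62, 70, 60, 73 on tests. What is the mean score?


Add the scores:
74 + 62 + 70 + 60 + 73 = 339
Divide by the number of tests:
339 / 5 = 67.8

67.8


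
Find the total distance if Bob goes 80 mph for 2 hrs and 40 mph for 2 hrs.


Leg 1 distance:
80 x 2 = 160 miles
Leg 2 distance:
40 x 2 = 80 miles
Total distance:
160 + 80 = 240 miles

240 miles


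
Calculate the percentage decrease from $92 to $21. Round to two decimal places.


Find the absolute change:
|21 - 92| = 71
Divide by original and multiply by 100:
71 / 92 x 100 = 77.1739...% ≈ 77.17%

77.17%


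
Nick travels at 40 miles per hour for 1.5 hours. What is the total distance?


Use the formula: distance = speed x time
Speed = 40 mph, Time = 1.5 hours
40 x 1.5 = 60 miles

60 miles


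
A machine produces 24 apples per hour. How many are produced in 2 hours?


Production rate: 24 apples per hour
Time: 2 hours
Total: 24 x 2 = 48 apples

48 apples


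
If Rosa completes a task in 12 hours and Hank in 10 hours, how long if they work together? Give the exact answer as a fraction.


Rosa's rate: 1/12 of the job per hour
Hank's rate: 1/10 of the job per hour
Combined rate: 1/12 + 1/10 = 11/60 per hour
Time = 1 / (11/60) = 60/11 hours (≈ 5.45 hours)

60/11 hours


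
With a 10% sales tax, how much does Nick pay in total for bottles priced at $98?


Calculate the tax:
10% of $98 = $9.80
Add tax to price:
$98 + $9.80 = $107.80

$107.80


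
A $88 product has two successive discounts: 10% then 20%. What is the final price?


First discount:
10% of $88 = $8.80
Price after first discount:
$88 - $8.80 = $79.20
Second discount:
20% of $79.20 = $15.84
Final price:
$79.20 - $15.84 = $63.36

$63.36


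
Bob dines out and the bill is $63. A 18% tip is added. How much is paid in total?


Calculate the tip:
18% of $63 = $11.34
Add tip to meal cost:
$63 + $11.34 = $74.34

$74.34


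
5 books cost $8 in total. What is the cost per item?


Total cost: $8
Number of items: 5
Unit price: $8 / 5 = $1.60

$1.60


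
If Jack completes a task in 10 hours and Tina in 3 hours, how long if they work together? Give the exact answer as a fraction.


Jack's rate: 1/10 of the job per hour
Tina's rate: 1/3 of the job per hour
Combined rate: 1/10 + 1/3 = 13/30 per hour
Time = 1 / (13/30) = 30/13 hours (≈ 2.31 hours)

30/13 hours


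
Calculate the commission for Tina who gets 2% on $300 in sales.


Convert rate to decimal:
2% = 0.02
Multiply by sales:
$300 x 0.02 = $6

$6


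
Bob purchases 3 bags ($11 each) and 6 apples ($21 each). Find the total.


Cost of bags:
3 x $11 = $33
Cost of apples:
6 x $21 = $126
Add both:
$33 + $126 = $159

$159


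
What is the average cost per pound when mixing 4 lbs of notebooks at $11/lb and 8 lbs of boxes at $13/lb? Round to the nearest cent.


Cost of notebooks:
4 x $11 = $44
Cost of boxes:
8 x $13 = $104
Total cost: $44 + $104 = $148
Total weight: 12 lbs
Average: $148 / 12 = $12.3333... ≈ $12.33/lb

$12.33/lb


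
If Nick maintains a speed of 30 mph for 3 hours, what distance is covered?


Use the formula: distance = speed x time
Speed = 30 mph, Time = 3 hours
30 x 3 = 90 miles

90 miles


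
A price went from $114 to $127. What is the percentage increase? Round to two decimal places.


Find the absolute change:
|127 - 114| = 13
Divide by original and multiply by 100:
13 / 114 x 100 = 11.4035...% ≈ 11.4%

11.4%


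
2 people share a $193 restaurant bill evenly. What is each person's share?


Total bill: $193
Number of people: 2
Each pays: $193 / 2 = $96.50

$96.50


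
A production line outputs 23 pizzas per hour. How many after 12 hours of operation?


Production rate: 23 pizzas per hour
Time: 12 hours
Total: 23 x 12 = 276 pizzas

276 pizzas


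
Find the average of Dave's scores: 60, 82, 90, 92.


Add the scores:
60 + 82 + 90 + 92 = 324
Divide by the number of tests:
324 / 4 = 81

81


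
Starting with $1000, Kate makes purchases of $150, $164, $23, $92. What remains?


Add up expenses:
$150 + $164 + $23 + $92 = $429
Subtract from budget:
$1000 - $429 = $571

$571


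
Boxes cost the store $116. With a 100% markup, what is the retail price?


Calculate the markup amount:
100% of $116 = $116
Add to cost:
$116 + $116 = $232

$232


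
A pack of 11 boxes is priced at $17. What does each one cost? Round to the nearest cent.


Total cost: $17
Number of items: 11
Unit price: $17 / 11 = $1.5454... ≈ $1.55

$1.55


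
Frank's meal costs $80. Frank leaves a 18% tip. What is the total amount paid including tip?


Calculate the tip:
18% of $80 = $14.40
Add tip to meal cost:
$80 + $14.40 = $94.40

$94.40


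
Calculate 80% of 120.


Convert percentage to decimal:
80% = 0.8
Multiply:
120 x 0.8 = 96

96


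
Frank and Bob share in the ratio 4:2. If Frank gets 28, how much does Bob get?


Find the multiplier:
28 / 4 = 7
Apply to Bob's share:
2 x 7 = 14

14


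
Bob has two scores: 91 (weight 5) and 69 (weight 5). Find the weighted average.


Weighted sum:
5 x 91 + 5 x 69 = 800
Total weight:
5 + 5 = 10
Weighted average:
800 / 10 = 80

80


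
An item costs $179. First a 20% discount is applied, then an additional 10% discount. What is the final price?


First discount:
20% of $179 = $35.80
Price after first discount:
$179 - $35.80 = $143.20
Second discount:
10% of $143.20 = $14.32
Final price:
$143.20 - $14.32 = $128.88

$128.88


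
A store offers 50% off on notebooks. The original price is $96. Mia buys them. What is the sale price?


Calculate the discount amount:
50% of $96 = $48
Subtract from original:
$96 - $48 = $48

$48


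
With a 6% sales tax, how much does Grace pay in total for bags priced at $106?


Calculate the tax:
6% of $106 = $6.36
Add tax to price:
$106 + $6.36 = $112.36

$112.36


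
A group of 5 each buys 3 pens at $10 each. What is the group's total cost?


Cost per person:
3 x $10 = $30
Group total:
5 x $30 = $150

$150


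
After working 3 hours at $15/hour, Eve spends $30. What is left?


Calculate earnings:
3 x $15 = $45
Subtract spending:
$45 - $30 = $15

$15


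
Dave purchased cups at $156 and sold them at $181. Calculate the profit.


Selling price = $181
Cost price = $156
Profit = selling price - cost price:
Profit = $181 - $156 = $25

$25


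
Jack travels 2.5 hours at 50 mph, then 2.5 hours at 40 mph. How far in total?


Leg 1 distance:
50 x 2.5 = 125 miles
Leg 2 distance:
40 x 2.5 = 100 miles
Total distance:
125 + 100 = 225 miles

225 miles


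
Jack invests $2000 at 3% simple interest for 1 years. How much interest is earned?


Use the formula I = P x R x T / 100
P x R x T = 2000 x 3 x 1 = 6000
I = 6000 / 100 = $60

$60


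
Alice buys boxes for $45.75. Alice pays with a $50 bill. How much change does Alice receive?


Start with the amount paid:
$50
Subtract the price:
$50 - $45.75 = $4.25

$4.25


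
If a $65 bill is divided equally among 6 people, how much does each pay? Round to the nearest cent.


Total bill: $65
Number of people: 6
Each pays: $65 / 6 = $10.8333... ≈ $10.83

$10.83


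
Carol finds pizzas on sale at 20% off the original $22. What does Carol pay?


Calculate the discount amount:
20% of $22 = $4.40
Subtract from original:
$22 - $4.40 = $17.60

$17.60


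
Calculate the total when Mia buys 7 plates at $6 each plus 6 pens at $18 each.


Cost of plates:
7 x $6 = $42
Cost of pens:
6 x $18 = $108
Add both:
$42 + $108 = $150

$150


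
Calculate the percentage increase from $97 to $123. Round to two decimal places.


Find the absolute change:
|123 - 97| = 26
Divide by original and multiply by 100:
26 / 97 x 100 = 26.8041...% ≈ 26.8%

26.8%


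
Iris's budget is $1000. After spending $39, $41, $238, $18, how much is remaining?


Add up expenses:
$39 + $41 + $238 + $18 = $336
Subtract from budget:
$1000 - $336 = $664

$664


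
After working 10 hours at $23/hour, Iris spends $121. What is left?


Calculate earnings:
10 x $23 = $230
Subtract spending:
$230 - $121 = $109

$109


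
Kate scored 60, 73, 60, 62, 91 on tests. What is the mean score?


Add the scores:
60 + 73 + 60 + 62 + 91 = 346
Divide by the number of tests:
346 / 5 = 69.2

69.2


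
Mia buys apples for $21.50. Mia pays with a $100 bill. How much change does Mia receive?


Start with the amount paid:
$100
Subtract the price:
$100 - $21.50 = $78.50

$78.50


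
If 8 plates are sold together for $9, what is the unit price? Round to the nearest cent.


Total cost: $9
Number of items: 8
Unit price: $9 / 8 = $1.125 ≈ $1.13

$1.13


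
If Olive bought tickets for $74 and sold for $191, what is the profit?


Selling price = $191
Cost price = $74
Profit = selling price - cost price:
Profit = $191 - $74 = $117

$117


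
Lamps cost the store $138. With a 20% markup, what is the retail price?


Calculate the markup amount:
20% of $138 = $27.60
Add to cost:
$138 + $27.60 = $165.60

$165.60


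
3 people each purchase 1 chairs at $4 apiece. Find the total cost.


Cost per person:
1 x $4 = $4
Group total:
3 x $4 = $12

$12


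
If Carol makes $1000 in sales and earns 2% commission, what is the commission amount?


Convert rate to decimal:
2% = 0.02
Multiply by sales:
$1000 x 0.02 = $20

$20


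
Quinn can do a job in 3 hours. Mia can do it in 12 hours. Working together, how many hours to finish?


Quinn's rate: 1/3 of the job per hour
Mia's rate: 1/12 of the job per hour
Combined rate: 1/3 + 1/12 = 5/12 per hour
Time = 1 / (5/12) = 12/5 = 2.4 hours

2.4 hours


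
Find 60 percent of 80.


Convert percentage to decimal:
60% = 0.6
Multiply:
80 x 0.6 = 48

48


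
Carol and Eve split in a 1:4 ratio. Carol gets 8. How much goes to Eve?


Find the multiplier:
8 / 1 = 8
Apply to Eve's share:
4 x 8 = 32

32


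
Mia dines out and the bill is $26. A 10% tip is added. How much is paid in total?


Calculate the tip:
10% of $26 = $2.60
Add tip to meal cost:
$26 + $2.60 = $28.60

$28.60


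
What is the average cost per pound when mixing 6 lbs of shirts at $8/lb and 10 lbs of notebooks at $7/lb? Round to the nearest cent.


Cost of shirts:
6 x $8 = $48
Cost of notebooks:
10 x $7 = $70
Total cost: $48 + $70 = $118
Total weight: 16 lbs
Average: $118 / 16 = $7.375 ≈ $7.38/lb

$7.38/lb


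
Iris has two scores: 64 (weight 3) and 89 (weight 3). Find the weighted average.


Weighted sum:
3 x 64 + 3 x 89 = 459
Total weight:
3 + 3 = 6
Weighted average:
459 / 6 = 76.5

76.5


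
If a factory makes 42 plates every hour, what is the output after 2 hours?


Production rate: 42 plates per hour
Time: 2 hours
Total: 42 x 2 = 84 plates

84 plates


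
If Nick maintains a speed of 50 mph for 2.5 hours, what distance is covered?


Use the formula: distance = speed x time
Speed = 50 mph, Time = 2.5 hours
50 x 2.5 = 125 miles

125 miles


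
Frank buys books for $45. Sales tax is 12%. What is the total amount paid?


Calculate the tax:
12% of $45 = $5.40
Add tax to price:
$45 + $5.40 = $50.40

$50.40


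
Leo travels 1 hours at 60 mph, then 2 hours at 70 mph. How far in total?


Leg 1 distance:
60 x 1 = 60 miles
Leg 2 distance:
70 x 2 = 140 miles
Total distance:
60 + 140 = 200 miles

200 miles


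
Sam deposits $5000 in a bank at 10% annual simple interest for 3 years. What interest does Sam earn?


Use the formula I = P x R x T / 100
P x R x T = 5000 x 10 x 3 = 150000
I = 150000 / 100 = $1500

$1500


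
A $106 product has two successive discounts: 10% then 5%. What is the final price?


First discount:
10% of $106 = $10.60
Price after first discount:
$106 - $10.60 = $95.40
Second discount:
5% of $95.40 = $4.77
Final price:
$95.40 - $4.77 = $90.63

$90.63


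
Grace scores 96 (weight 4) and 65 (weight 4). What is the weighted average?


Weighted sum:
4 x 96 + 4 x 65 = 644
Total weight:
4 + 4 = 8
Weighted average:
644 / 8 = 80.5

80.5


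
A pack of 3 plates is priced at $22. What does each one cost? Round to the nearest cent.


Total cost: $22
Number of items: 3
Unit price: $22 / 3 = $7.3333... ≈ $7.33

$7.33


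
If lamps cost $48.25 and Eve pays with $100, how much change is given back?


Start with the amount paid:
$100
Subtract the price:
$100 - $48.25 = $51.75

$51.75


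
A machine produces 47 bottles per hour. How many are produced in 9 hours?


Production rate: 47 bottles per hour
Time: 9 hours
Total: 47 x 9 = 423 bottles

423 bottles


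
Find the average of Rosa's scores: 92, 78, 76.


Add the scores:
92 + 78 + 76 = 246
Divide by the number of tests:
246 / 3 = 82

82


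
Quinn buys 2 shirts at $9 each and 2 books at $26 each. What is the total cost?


Cost of shirts:
2 x $9 = $18
Cost of books:
2 x $26 = $52
Add both:
$18 + $52 = $70

$70


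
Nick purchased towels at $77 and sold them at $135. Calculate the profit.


Selling price = $135
Cost price = $77
Profit = selling price - cost price:
Profit = $135 - $77 = $58

$58


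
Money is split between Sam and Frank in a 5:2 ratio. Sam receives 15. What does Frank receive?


Find the multiplier:
15 / 5 = 3
Apply to Frank's share:
2 x 3 = 6

6


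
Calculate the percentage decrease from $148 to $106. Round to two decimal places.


Find the absolute change:
|106 - 148| = 42
Divide by original and multiply by 100:
42 / 148 x 100 = 28.3783...% ≈ 28.38%

28.38%


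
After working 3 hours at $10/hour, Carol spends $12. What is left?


Calculate earnings:
3 x $10 = $30
Subtract spending:
$30 - $12 = $18

$18


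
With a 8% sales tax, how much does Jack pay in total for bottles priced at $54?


Calculate the tax:
8% of $54 = $4.32
Add tax to price:
$54 + $4.32 = $58.32

$58.32


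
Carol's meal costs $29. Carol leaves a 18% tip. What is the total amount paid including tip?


Calculate the tip:
18% of $29 = $5.22
Add tip to meal cost:
$29 + $5.22 = $34.22

$34.22


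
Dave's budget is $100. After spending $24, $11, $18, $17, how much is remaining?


Add up expenses:
$24 + $11 + $18 + $17 = $70
Subtract from budget:
$100 - $70 = $30

$30


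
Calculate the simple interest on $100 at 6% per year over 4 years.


Use the formula I = P x R x T / 100
P x R x T = 100 x 6 x 4 = 2400
I = 2400 / 100 = $24

$24


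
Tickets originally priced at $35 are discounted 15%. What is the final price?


Calculate the discount amount:
15% of $35 = $5.25
Subtract from original:
$35 - $5.25 = $29.75

$29.75


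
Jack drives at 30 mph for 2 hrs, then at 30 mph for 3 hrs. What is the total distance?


Leg 1 distance:
30 x 2 = 60 miles
Leg 2 distance:
30 x 3 = 90 miles
Total distance:
60 + 90 = 150 miles

150 miles


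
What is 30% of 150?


Convert percentage to decimal:
30% = 0.3
Multiply:
150 x 0.3 = 45

45


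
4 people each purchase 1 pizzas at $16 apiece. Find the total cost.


Cost per person:
1 x $16 = $16
Group total:
4 x $16 = $64

$64


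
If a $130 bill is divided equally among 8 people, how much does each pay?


Total bill: $130
Number of people: 8
Each pays: $130 / 8 = $16.25

$16.25


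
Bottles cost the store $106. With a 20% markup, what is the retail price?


Calculate the markup amount:
20% of $106 = $21.20
Add to cost:
$106 + $21.20 = $127.20

$127.20


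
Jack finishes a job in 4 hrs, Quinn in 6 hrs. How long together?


Jack's rate: 1/4 of the job per hour
Quinn's rate: 1/6 of the job per hour
Combined rate: 1/4 + 1/6 = 5/12 per hour
Time = 1 / (5/12) = 12/5 = 2.4 hours

2.4 hours


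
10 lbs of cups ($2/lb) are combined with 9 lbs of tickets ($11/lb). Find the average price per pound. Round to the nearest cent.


Cost of cups:
10 x $2 = $20
Cost of tickets:
9 x $11 = $99
Total cost: $20 + $99 = $119
Total weight: 19 lbs
Average: $119 / 19 = $6.2631... ≈ $6.26/lb

$6.26/lb


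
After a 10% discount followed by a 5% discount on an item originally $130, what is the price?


First discount:
10% of $130 = $13
Price after first discount:
$130 - $13 = $117
Second discount:
5% of $117 = $5.85
Final price:
$117 - $5.85 = $111.15

$111.15


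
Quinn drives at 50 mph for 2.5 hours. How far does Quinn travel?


Use the formula: distance = speed x time
Speed = 50 mph, Time = 2.5 hours
50 x 2.5 = 125 miles

125 miles


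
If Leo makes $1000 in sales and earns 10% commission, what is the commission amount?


Convert rate to decimal:
10% = 0.1
Multiply by sales:
$1000 x 0.1 = $100

$100


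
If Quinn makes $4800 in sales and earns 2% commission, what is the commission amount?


Convert rate to decimal:
2% = 0.02
Multiply by sales:
$4800 x 0.02 = $96

$96


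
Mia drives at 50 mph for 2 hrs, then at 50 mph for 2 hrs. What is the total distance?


Leg 1 distance:
50 x 2 = 100 miles
Leg 2 distance:
50 x 2 = 100 miles
Total distance:
100 + 100 = 200 miles

200 miles


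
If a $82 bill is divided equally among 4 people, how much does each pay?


Total bill: $82
Number of people: 4
Each pays: $82 / 4 = $20.50

$20.50


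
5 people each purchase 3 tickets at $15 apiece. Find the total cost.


Cost per person:
3 x $15 = $45
Group total:
5 x $45 = $225

$225


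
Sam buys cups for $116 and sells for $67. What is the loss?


Selling price = $67
Cost price = $116
Loss = cost price - selling price:
Loss = $116 - $67 = $49

$49


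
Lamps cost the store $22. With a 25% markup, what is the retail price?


Calculate the markup amount:
25% of $22 = $5.50
Add to cost:
$22 + $5.50 = $27.50

$27.50


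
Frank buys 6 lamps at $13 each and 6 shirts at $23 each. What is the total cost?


Cost of lamps:
6 x $13 = $78
Cost of shirts:
6 x $23 = $138
Add both:
$78 + $138 = $216

$216


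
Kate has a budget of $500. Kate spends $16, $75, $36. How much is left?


Add up expenses:
$16 + $75 + $36 = $127
Subtract from budget:
$500 - $127 = $373

$373


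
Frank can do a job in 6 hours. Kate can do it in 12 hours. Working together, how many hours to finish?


Frank's rate: 1/6 of the job per hour
Kate's rate: 1/12 of the job per hour
Combined rate: 1/6 + 1/12 = 1/4 per hour
Time = 1 / (1/4) = 4 hours

4 hours


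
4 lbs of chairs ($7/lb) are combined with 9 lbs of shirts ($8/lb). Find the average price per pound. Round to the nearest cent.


Cost of chairs:
4 x $7 = $28
Cost of shirts:
9 x $8 = $72
Total cost: $28 + $72 = $100
Total weight: 13 lbs
Average: $100 / 13 = $7.6923... ≈ $7.69/lb

$7.69/lb


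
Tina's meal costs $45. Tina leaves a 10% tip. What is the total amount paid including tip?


Calculate the tip:
10% of $45 = $4.50
Add tip to meal cost:
$45 + $4.50 = $49.50

$49.50


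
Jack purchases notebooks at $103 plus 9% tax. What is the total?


Calculate the tax:
9% of $103 = $9.27
Add tax to price:
$103 + $9.27 = $112.27

$112.27


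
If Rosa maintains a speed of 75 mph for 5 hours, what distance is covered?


Use the formula: distance = speed x time
Speed = 75 mph, Time = 5 hours
75 x 5 = 375 miles

375 miles


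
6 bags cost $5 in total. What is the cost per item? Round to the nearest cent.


Total cost: $5
Number of items: 6
Unit price: $5 / 6 = $0.8333... ≈ $0.83

$0.83


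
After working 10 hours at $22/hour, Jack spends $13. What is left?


Calculate earnings:
10 x $22 = $220
Subtract spending:
$220 - $13 = $207

$207


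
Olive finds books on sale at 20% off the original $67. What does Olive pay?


Calculate the discount amount:
20% of $67 = $13.40
Subtract from original:
$67 - $13.40 = $53.60

$53.60


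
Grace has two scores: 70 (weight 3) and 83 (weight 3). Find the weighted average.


Weighted sum:
3 x 70 + 3 x 83 = 459
Total weight:
3 + 3 = 6
Weighted average:
459 / 6 = 76.5

76.5


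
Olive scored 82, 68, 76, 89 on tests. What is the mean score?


Add the scores:
82 + 68 + 76 + 89 = 315
Divide by the number of tests:
315 / 4 = 78.75

78.75


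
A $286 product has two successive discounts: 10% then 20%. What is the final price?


First discount:
10% of $286 = $28.60
Price after first discount:
$286 - $28.60 = $257.40
Second discount:
20% of $257.40 = $51.48
Final price:
$257.40 - $51.48 = $205.92

$205.92


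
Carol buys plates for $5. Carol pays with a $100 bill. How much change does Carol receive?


Start with the amount paid:
$100
Subtract the price:
$100 - $5 = $95

$95


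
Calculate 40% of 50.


Convert percentage to decimal:
40% = 0.4
Multiply:
50 x 0.4 = 20

20


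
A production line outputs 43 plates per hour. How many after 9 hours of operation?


Production rate: 43 plates per hour
Time: 9 hours
Total: 43 x 9 = 387 plates

387 plates


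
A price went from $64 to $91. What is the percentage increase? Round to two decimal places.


Find the absolute change:
|91 - 64| = 27
Divide by original and multiply by 100:
27 / 64 x 100 = 42.1875% ≈ 42.19%

42.19%


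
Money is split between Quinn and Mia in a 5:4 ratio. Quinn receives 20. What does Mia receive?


Find the multiplier:
20 / 5 = 4
Apply to Mia's share:
4 x 4 = 16

16


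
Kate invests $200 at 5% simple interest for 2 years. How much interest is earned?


Use the formula I = P x R x T / 100
P x R x T = 200 x 5 x 2 = 2000
I = 2000 / 100 = $20

$20


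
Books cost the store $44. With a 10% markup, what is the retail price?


Calculate the markup amount:
10% of $44 = $4.40
Add to cost:
$44 + $4.40 = $48.40

$48.40


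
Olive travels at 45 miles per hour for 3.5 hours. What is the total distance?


Use the formula: distance = speed x time
Speed = 45 mph, Time = 3.5 hours
45 x 3.5 = 157.5 miles

157.5 miles


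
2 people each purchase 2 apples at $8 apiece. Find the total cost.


Cost per person:
2 x $8 = $16
Group total:
2 x $16 = $32

$32


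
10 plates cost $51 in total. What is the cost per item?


Total cost: $51
Number of items: 10
Unit price: $51 / 10 = $5.10

$5.10


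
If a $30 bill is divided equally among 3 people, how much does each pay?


Total bill: $30
Number of people: 3
Each pays: $30 / 3 = $10

$10


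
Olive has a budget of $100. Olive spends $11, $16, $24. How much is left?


Add up expenses:
$11 + $16 + $24 = $51
Subtract from budget:
$100 - $51 = $49

$49


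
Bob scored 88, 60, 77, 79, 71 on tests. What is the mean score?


Add the scores:
88 + 60 + 77 + 79 + 71 = 375
Divide by the number of tests:
375 / 5 = 75

75


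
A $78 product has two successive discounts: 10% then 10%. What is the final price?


First discount:
10% of $78 = $7.80
Price after first discount:
$78 - $7.80 = $70.20
Second discount:
10% of $70.20 = $7.02
Final price:
$70.20 - $7.02 = $63.18

$63.18


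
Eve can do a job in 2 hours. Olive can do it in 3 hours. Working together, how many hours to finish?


Eve's rate: 1/2 of the job per hour
Olive's rate: 1/3 of the job per hour
Combined rate: 1/2 + 1/3 = 5/6 per hour
Time = 1 / (5/6) = 6/5 = 1.2 hours

1.2 hours


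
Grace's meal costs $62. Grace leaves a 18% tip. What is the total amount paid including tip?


Calculate the tip:
18% of $62 = $11.16
Add tip to meal cost:
$62 + $11.16 = $73.16

$73.16


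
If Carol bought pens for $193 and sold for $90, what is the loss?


Selling price = $90
Cost price = $193
Loss = cost price - selling price:
Loss = $193 - $90 = $103

$103


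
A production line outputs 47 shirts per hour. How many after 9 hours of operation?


Production rate: 47 shirts per hour
Time: 9 hours
Total: 47 x 9 = 423 shirts

423 shirts


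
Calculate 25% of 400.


Convert percentage to decimal:
25% = 0.25
Multiply:
400 x 0.25 = 100

100


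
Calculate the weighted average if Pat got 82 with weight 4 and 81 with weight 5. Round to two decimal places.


Weighted sum:
4 x 82 + 5 x 81 = 733
Total weight:
4 + 5 = 9
Weighted average:
733 / 9 = 81.4444... ≈ 81.44

81.44


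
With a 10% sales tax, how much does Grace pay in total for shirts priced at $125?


Calculate the tax:
10% of $125 = $12.50
Add tax to price:
$125 + $12.50 = $137.50

$137.50


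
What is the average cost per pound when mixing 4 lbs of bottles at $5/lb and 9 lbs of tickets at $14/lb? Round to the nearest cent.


Cost of bottles:
4 x $5 = $20
Cost of tickets:
9 x $14 = $126
Total cost: $20 + $126 = $146
Total weight: 13 lbs
Average: $146 / 13 = $11.2307... ≈ $11.23/lb

$11.23/lb


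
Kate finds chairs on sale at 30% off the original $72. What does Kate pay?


Calculate the discount amount:
30% of $72 = $21.60
Subtract from original:
$72 - $21.60 = $50.40

$50.40


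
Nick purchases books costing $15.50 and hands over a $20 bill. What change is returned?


Start with the amount paid:
$20
Subtract the price:
$20 - $15.50 = $4.50

$4.50


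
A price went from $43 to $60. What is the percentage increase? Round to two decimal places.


Find the absolute change:
|60 - 43| = 17
Divide by original and multiply by 100:
17 / 43 x 100 = 39.5348...% ≈ 39.53%

39.53%


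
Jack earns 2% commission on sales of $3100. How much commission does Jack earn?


Convert rate to decimal:
2% = 0.02
Multiply by sales:
$3100 x 0.02 = $62

$62


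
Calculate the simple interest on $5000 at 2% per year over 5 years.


Use the formula I = P x R x T / 100
P x R x T = 5000 x 2 x 5 = 50000
I = 50000 / 100 = $500

$500


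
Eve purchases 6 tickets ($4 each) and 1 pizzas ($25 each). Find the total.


Cost of tickets:
6 x $4 = $24
Cost of pizzas:
1 x $25 = $25
Add both:
$24 + $25 = $49

$49


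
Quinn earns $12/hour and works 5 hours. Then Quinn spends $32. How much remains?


Calculate earnings:
5 x $12 = $60
Subtract spending:
$60 - $32 = $28

$28


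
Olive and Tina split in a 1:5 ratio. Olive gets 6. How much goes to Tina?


Find the multiplier:
6 / 1 = 6
Apply to Tina's share:
5 x 6 = 30

30


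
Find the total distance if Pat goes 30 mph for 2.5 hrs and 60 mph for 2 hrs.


Leg 1 distance:
30 x 2.5 = 75 miles
Leg 2 distance:
60 x 2 = 120 miles
Total distance:
75 + 120 = 195 miles

195 miles


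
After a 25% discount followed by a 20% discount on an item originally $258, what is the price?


First discount:
25% of $258 = $64.50
Price after first discount:
$258 - $64.50 = $193.50
Second discount:
20% of $193.50 = $38.70
Final price:
$193.50 - $38.70 = $154.80

$154.80


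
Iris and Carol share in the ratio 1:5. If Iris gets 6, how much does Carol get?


Find the multiplier:
6 / 1 = 6
Apply to Carol's share:
5 x 6 = 30

30


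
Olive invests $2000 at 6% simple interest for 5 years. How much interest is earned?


Use the formula I = P x R x T / 100
P x R x T = 2000 x 6 x 5 = 60000
I = 60000 / 100 = $600

$600


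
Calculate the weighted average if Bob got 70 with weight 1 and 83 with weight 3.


Weighted sum:
1 x 70 + 3 x 83 = 319
Total weight:
1 + 3 = 4
Weighted average:
319 / 4 = 79.75

79.75


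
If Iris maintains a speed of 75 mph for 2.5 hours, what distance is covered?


Use the formula: distance = speed x time
Speed = 75 mph, Time = 2.5 hours
75 x 2.5 = 187.5 miles

187.5 miles


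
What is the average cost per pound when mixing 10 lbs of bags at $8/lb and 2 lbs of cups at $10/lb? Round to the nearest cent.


Cost of bags:
10 x $8 = $80
Cost of cups:
2 x $10 = $20
Total cost: $80 + $20 = $100
Total weight: 12 lbs
Average: $100 / 12 = $8.3333... ≈ $8.33/lb

$8.33/lb
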